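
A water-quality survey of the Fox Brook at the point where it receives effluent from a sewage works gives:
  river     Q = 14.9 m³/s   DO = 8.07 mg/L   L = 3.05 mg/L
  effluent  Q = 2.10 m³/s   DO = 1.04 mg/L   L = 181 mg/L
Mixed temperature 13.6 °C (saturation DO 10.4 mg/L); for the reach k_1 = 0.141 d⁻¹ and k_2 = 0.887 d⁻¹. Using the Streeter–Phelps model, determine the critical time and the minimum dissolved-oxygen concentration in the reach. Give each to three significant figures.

t_c ≈ 0.954 d; minimum DO ≈ 6.92 mg/L

Mixed DO = (14.9×8.07 + 2.10×1.04)/(14.9+2.10) = 122.4/17.00 = 7.202 mg/L.
Mixed L₀ = (14.9×3.05 + 2.10×181)/(17.00) = 425.5/17.00 = 25.03 mg/L.
Initial deficit D₀ = C_s − DO₀ = 10.4 − 7.202 = 3.198 mg/L.
t_c = (1/0.7460) ln[(0.887/0.141)(1 − 3.198×0.7460/(0.141×25.03))] = 1.340 × ln(2.038) = 0.9545 d.
D_c = (0.141/0.887) × 25.03 × e^(−0.141×0.9545) = 0.1590 × 25.03 × 0.8741 = 3.478 mg/L.
Minimum DO = 10.4 − 3.478 = 6.922 mg/L.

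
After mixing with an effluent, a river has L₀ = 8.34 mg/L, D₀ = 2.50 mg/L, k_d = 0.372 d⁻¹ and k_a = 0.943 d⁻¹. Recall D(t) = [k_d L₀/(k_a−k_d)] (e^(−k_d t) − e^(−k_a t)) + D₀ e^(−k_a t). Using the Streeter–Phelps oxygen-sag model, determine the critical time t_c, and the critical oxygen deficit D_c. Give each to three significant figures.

With k_a/k_d = 2.535 and 1 − D₀(k_a−k_d)/(k_d L₀) = 0.5399,
t_c = ln(2.535 × 0.5399) / (0.943 − 0.372) = ln(1.369) / 0.5710 = 0.3138/0.5710 = 0.5495 d.
L(t_c) = L₀ e^(−k_d t_c) = 8.34 × 0.8151 = 6.798 mg/L, and at the critical point k_a D_c = k_d L, so D_c = (0.372/0.943) × 6.798 = 2.682 mg/L.

t_c ≈ 0.550 d; D_c ≈ 2.68 mg/L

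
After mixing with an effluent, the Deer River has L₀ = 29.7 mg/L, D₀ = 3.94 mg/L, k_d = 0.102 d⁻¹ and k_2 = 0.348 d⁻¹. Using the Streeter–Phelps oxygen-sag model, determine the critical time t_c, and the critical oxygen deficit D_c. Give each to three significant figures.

t_c ≈ 3.42 d; D_c ≈ 6.14 mg/L

At the critical point dD/dt = 0, so k_d L₀ e^(−k_d t) = k_2 D. Substituting D(t) from the Streeter–Phelps equation and solving for t gives
t_c = ln[(k_2/k_d)(1 − D₀(k_2−k_d)/(k_d L₀))] / (k_2−k_d).
Here k_2−k_d = 0.2460 d⁻¹ and 1 − D₀(k_2−k_d)/(k_d L₀) = 1 − 3.94×0.2460/(0.102×29.7) = 0.6801, so
t_c = ln(3.412 × 0.6801) / 0.2460 = 0.8416 / 0.2460 = 3.421 d.
L(t_c) = L₀ e^(−k_d t_c) = 29.7 × 0.7054 = 20.95 mg/L, and at the critical point k_2 D_c = k_d L, so D_c = (0.102/0.348) × 20.95 = 6.141 mg/L.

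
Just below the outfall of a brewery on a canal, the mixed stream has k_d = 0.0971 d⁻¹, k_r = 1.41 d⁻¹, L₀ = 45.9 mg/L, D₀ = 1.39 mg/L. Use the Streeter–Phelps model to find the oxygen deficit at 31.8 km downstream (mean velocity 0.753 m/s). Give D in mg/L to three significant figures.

D ≈ 2.23 mg/L

Travel time t = x/v = 31.8 km / (0.753 m/s) = 31800 m / 0.753 m/s = 42230 s = 0.4888 d.
k_d L₀/(k_r−k_d) = 0.0971×45.9/(1.41−0.0971) = 4.457/1.313 = 3.395 mg/L.
e^(−k_d t) = e^(−0.0971×0.4888) = 0.9536; e^(−k_r t) = e^(−1.41×0.4888) = 0.5020.
D = 3.395 × (0.9536 − 0.5020) + 1.39 × 0.5020 = 1.533 + 0.6978 = 2.231 mg/L.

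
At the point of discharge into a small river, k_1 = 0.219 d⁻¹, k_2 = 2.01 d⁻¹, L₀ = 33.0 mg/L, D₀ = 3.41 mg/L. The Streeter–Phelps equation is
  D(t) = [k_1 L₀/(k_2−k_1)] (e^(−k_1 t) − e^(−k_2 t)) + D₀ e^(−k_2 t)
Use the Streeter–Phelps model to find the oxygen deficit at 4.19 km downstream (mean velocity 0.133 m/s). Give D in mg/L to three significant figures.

Travel time t = x/v = 4.19 km / (0.133 m/s) = 4190 m / 0.133 m/s = 31500 s = 0.3646 d.
k_1 L₀/(k_2−k_1) = 0.219×33.0/(2.01−0.219) = 7.227/1.791 = 4.035 mg/L.
e^(−k_1 t) = e^(−0.219×0.3646) = 0.9233; e^(−k_2 t) = e^(−2.01×0.3646) = 0.4805.
D = 4.035 × (0.9233 − 0.4805) + 3.41 × 0.4805 = 1.787 + 1.639 = 3.425 mg/L.

D ≈ 3.43 mg/L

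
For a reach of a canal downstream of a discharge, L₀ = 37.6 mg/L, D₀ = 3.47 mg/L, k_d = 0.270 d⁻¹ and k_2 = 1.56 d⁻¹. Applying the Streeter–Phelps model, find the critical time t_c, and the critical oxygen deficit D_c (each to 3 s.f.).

t_c ≈ 0.909 d; D_c ≈ 5.09 mg/L

At the critical point dD/dt = 0, so k_d L₀ e^(−k_d t) = k_2 D. Substituting D(t) from the Streeter–Phelps equation and solving for t gives
t_c = ln[(k_2/k_d)(1 − D₀(k_2−k_d)/(k_d L₀))] / (k_2−k_d).
Here k_2−k_d = 1.290 d⁻¹ and 1 − D₀(k_2−k_d)/(k_d L₀) = 1 − 3.47×1.290/(0.270×37.6) = 0.5591, so
t_c = ln(5.778 × 0.5591) / 1.290 = 1.173 / 1.290 = 0.9089 d.
D_c = (k_d/k_2) L₀ e^(−k_d t_c) = (0.270/1.56) × 37.6 × e^(−0.270×0.9089) = 0.1731 × 37.6 × 0.7824 = 5.091 mg/L.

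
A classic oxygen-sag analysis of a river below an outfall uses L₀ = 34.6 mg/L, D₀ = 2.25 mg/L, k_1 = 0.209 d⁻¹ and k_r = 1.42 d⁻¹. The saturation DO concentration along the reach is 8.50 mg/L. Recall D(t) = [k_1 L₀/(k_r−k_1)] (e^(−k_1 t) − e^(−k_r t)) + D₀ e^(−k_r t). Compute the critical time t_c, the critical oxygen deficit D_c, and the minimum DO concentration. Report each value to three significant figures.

t_c = [1/(k_r−k_1)] ln[(k_r/k_1)(1 − D₀(k_r−k_1)/(k_1 L₀))]
= [1/(1.42−0.209)] ln[(1.42/0.209)(1 − 2.25×1.211/(0.209×34.6))]
= (1/1.211) ln[6.794 × 0.6232] = 0.8258 × ln(4.234) = 0.8258 × 1.443 = 1.192 d.
L(t_c) = L₀ e^(−k_1 t_c) = 34.6 × 0.7795 = 26.97 mg/L, and at the critical point k_r D_c = k_1 L, so D_c = (0.209/1.42) × 26.97 = 3.970 mg/L.
Minimum DO = C_s − D_c = 8.50 − 3.970 = 4.530 mg/L.

t_c ≈ 1.19 d; D_c ≈ 3.97 mg/L; min DO ≈ 4.53 mg/L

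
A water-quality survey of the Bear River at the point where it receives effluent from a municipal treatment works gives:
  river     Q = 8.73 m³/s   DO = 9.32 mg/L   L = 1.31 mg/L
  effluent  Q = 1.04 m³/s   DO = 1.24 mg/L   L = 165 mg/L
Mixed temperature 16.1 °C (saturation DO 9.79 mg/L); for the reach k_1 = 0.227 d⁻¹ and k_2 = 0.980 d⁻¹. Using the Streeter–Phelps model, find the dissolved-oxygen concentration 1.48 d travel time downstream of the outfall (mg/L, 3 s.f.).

DO ≈ 6.77 mg/L

Mixed DO = (8.73×9.32 + 1.04×1.24)/(8.73+1.04) = 82.65/9.770 = 8.460 mg/L.
Mixed L₀ = (8.73×1.31 + 1.04×165)/(9.770) = 183.0/9.770 = 18.73 mg/L.
Initial deficit D₀ = C_s − DO₀ = 9.79 − 8.460 = 1.330 mg/L.
D(1.48) = [0.227×18.73/(0.980−0.227)](e^(−0.227×1.48) − e^(−0.980×1.48)) + 1.330 e^(−0.980×1.48)
= 5.648 × (0.7147 − 0.2345) + 1.330 × 0.2345 = 3.024 mg/L.
DO = 9.79 − 3.024 = 6.766 mg/L.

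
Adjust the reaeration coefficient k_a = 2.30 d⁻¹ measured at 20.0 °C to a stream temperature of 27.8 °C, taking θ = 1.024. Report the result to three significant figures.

k_a ≈ 2.77 d⁻¹

k_a(T₂) = k_a(T₁) · θ^(T₂−T₁) = 2.30 × 1.024^(27.8−20.0)
= 2.30 × 1.024^7.80 = 2.30 × 1.203 = 2.767 d⁻¹.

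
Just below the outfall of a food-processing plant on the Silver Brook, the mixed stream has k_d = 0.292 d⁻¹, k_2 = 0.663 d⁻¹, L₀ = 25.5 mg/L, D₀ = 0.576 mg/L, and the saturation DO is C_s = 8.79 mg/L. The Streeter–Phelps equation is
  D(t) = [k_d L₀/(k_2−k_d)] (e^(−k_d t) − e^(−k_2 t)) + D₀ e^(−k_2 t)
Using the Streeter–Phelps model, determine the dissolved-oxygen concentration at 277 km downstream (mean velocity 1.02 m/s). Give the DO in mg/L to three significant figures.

DO ≈ 3.20 mg/L

Travel time t = x/v = 277 km / (1.02 m/s) = 277000 m / 1.02 m/s = 271600 s = 3.143 d.
k_d L₀/(k_2−k_d) = 0.292×25.5/(0.663−0.292) = 7.446/0.3710 = 20.07 mg/L.
e^(−k_d t) = e^(−0.292×3.143) = 0.3994; e^(−k_2 t) = e^(−0.663×3.143) = 0.1244.
D = 20.07 × (0.3994 − 0.1244) + 0.576 × 0.1244 = 5.518 + 0.07168 = 5.590 mg/L.
DO = C_s − D = 8.79 − 5.590 = 3.200 mg/L.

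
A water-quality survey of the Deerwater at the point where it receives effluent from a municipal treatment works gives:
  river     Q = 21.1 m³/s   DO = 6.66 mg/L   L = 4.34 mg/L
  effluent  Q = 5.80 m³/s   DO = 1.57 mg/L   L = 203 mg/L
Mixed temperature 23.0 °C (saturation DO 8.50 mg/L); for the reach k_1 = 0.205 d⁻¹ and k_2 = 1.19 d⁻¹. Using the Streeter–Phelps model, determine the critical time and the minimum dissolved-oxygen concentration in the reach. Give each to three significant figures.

Mixed DO = (21.1×6.66 + 5.80×1.57)/(21.1+5.80) = 149.6/26.90 = 5.563 mg/L.
Mixed L₀ = (21.1×4.34 + 5.80×203)/(26.90) = 1269/26.90 = 47.17 mg/L.
Initial deficit D₀ = C_s − DO₀ = 8.50 − 5.563 = 2.937 mg/L.
t_c = (1/0.9850) ln[(1.19/0.205)(1 − 2.937×0.9850/(0.205×47.17))] = 1.015 × ln(4.068) = 1.425 d.
D_c = (0.205/1.19) × 47.17 × e^(−0.205×1.425) = 0.1723 × 47.17 × 0.7467 = 6.068 mg/L.
Minimum DO = 8.50 − 6.068 = 2.432 mg/L.

t_c ≈ 1.42 d; minimum DO ≈ 2.43 mg/L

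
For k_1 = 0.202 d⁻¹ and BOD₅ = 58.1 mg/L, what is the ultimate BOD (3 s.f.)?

L₀ ≈ 91.4 mg/L

BOD₅ = L₀(1 − e^(−5k_1)) ⇒ L₀ = BOD₅ / (1 − e^(−5×0.202))
= 58.1 / (1 − 0.3642) = 58.1 / 0.6358 = 91.38 mg/L.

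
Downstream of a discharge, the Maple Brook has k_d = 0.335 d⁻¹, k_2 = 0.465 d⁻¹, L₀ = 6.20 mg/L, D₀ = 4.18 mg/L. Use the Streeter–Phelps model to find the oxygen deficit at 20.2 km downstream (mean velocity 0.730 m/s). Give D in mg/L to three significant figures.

D ≈ 4.19 mg/L

Travel time t = x/v = 20.2 km / (0.730 m/s) = 20200 m / 0.730 m/s = 27670 s = 0.3203 d.
k_d L₀/(k_2−k_d) = 0.335×6.20/(0.465−0.335) = 2.077/0.1300 = 15.98 mg/L.
e^(−k_d t) = e^(−0.335×0.3203) = 0.8983; e^(−k_2 t) = e^(−0.465×0.3203) = 0.8616.
D = 15.98 × (0.8983 − 0.8616) + 4.18 × 0.8616 = 0.5853 + 3.602 = 4.187 mg/L.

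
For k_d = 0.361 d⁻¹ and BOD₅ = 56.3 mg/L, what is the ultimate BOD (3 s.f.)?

BOD₅ = L₀(1 − e^(−5k_d)) ⇒ L₀ = BOD₅ / (1 − e^(−5×0.361))
= 56.3 / (1 − 0.1645) = 56.3 / 0.8355 = 67.38 mg/L.

L₀ ≈ 67.4 mg/L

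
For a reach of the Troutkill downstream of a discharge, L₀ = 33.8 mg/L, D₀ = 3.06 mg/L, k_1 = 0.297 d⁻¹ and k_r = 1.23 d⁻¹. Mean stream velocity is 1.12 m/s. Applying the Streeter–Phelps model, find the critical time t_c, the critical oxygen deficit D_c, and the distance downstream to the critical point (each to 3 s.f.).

t_c ≈ 1.16 d; D_c ≈ 5.78 mg/L; x_c ≈ 113 km

t_c = [1/(k_r−k_1)] ln[(k_r/k_1)(1 − D₀(k_r−k_1)/(k_1 L₀))]
= [1/(1.23−0.297)] ln[(1.23/0.297)(1 − 3.06×0.9330/(0.297×33.8))]
= (1/0.9330) ln[4.141 × 0.7156] = 1.072 × ln(2.964) = 1.072 × 1.086 = 1.164 d.
D_c = (k_1/k_r) L₀ e^(−k_1 t_c) = (0.297/1.23) × 33.8 × e^(−0.297×1.164) = 0.2415 × 33.8 × 0.7076 = 5.775 mg/L.
x_c = v t_c = 1.12 m/s × 1.164 d × 86400 s/d = 112700 m ≈ 113 km.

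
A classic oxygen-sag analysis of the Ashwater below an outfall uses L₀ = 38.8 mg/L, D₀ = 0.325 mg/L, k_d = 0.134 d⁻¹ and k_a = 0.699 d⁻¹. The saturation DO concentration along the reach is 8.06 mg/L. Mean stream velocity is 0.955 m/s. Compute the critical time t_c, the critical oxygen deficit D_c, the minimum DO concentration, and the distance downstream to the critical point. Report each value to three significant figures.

t_c ≈ 2.86 d; D_c ≈ 5.07 mg/L; min DO ≈ 2.99 mg/L; x_c ≈ 236 km

With k_a/k_d = 5.216 and 1 − D₀(k_a−k_d)/(k_d L₀) = 0.9647,
t_c = ln(5.216 × 0.9647) / (0.699 − 0.134) = ln(5.032) / 0.5650 = 1.616/0.5650 = 2.860 d.
L(t_c) = L₀ e^(−k_d t_c) = 38.8 × 0.6817 = 26.45 mg/L, and at the critical point k_a D_c = k_d L, so D_c = (0.134/0.699) × 26.45 = 5.070 mg/L.
Minimum DO = C_s − D_c = 8.06 − 5.070 = 2.990 mg/L.
x_c = v t_c = 0.955 m/s × 2.860 d × 86400 s/d = 236000 m ≈ 236 km.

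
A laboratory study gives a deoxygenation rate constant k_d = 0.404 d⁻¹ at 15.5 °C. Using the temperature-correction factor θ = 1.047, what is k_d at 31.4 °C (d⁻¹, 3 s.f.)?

k_d(T₂) = k_d(T₁) · θ^(T₂−T₁) = 0.404 × 1.047^(31.4−15.5)
= 0.404 × 1.047^15.9 = 0.404 × 2.076 = 0.8386 d⁻¹.

k_d ≈ 0.839 d⁻¹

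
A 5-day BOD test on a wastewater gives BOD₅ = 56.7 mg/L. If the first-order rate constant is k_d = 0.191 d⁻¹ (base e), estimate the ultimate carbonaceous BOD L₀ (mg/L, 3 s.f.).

BOD₅ = L₀(1 − e^(−5k_d)) ⇒ L₀ = BOD₅ / (1 − e^(−5×0.191))
= 56.7 / (1 − 0.3848) = 56.7 / 0.6152 = 92.17 mg/L.

L₀ ≈ 92.2 mg/L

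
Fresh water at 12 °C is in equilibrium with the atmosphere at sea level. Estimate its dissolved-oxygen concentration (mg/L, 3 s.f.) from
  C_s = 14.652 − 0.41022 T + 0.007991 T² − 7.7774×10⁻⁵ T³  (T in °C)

C_s ≈ 10.7 mg/L

C_s = 14.652 − 0.41022×12 + 0.007991×12² − 7.7774×10⁻⁵×12³ = 10.75 mg/L.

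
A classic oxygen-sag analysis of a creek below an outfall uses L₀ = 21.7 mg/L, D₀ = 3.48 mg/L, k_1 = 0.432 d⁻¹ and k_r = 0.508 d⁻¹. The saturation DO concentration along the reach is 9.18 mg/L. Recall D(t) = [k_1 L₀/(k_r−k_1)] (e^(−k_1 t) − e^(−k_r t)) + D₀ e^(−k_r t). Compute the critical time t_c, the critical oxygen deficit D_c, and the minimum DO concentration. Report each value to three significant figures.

t_c ≈ 1.76 d; D_c ≈ 8.64 mg/L; min DO ≈ 0.537 mg/L

t_c = [1/(k_r−k_1)] ln[(k_r/k_1)(1 − D₀(k_r−k_1)/(k_1 L₀))]
= [1/(0.508−0.432)] ln[(0.508/0.432)(1 − 3.48×0.07600/(0.432×21.7))]
= (1/0.07600) ln[1.176 × 0.9718] = 13.16 × ln(1.143) = 13.16 × 0.1334 = 1.756 d.
L(t_c) = L₀ e^(−k_1 t_c) = 21.7 × 0.4684 = 10.16 mg/L, and at the critical point k_r D_c = k_1 L, so D_c = (0.432/0.508) × 10.16 = 8.643 mg/L.
Minimum DO = C_s − D_c = 9.18 − 8.643 = 0.5368 mg/L.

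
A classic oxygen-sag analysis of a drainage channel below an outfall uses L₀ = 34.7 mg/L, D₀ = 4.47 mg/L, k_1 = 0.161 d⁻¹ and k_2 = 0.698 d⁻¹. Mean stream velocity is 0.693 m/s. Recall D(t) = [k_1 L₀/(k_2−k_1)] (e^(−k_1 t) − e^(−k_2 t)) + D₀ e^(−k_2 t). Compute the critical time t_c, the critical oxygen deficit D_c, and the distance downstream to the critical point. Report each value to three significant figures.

With k_2/k_1 = 4.335 and 1 − D₀(k_2−k_1)/(k_1 L₀) = 0.5703,
t_c = ln(4.335 × 0.5703) / (0.698 − 0.161) = ln(2.473) / 0.5370 = 0.9053/0.5370 = 1.686 d.
D_c = (k_1/k_2) L₀ e^(−k_1 t_c) = (0.161/0.698) × 34.7 × e^(−0.161×1.686) = 0.2307 × 34.7 × 0.7623 = 6.101 mg/L.
x_c = v t_c = 0.693 m/s × 1.686 d × 86400 s/d = 100900 m ≈ 101 km.

t_c ≈ 1.69 d; D_c ≈ 6.10 mg/L; x_c ≈ 101 km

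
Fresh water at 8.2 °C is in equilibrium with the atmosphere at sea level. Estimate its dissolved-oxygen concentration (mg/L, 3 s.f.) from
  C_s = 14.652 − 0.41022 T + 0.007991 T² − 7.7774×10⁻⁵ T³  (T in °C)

C_s ≈ 11.8 mg/L

C_s = 14.652 − 0.41022×8.2 + 0.007991×8.2² − 7.7774×10⁻⁵×8.2³ = 11.78 mg/L.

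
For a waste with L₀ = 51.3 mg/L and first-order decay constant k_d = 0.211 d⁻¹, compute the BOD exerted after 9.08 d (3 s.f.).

y_t = L₀(1 − e^(−k_d t)) = 51.3 × (1 − e^(−0.211×9.08))
= 51.3 × (1 − 0.1472) = 51.3 × 0.8528 = 43.75 mg/L.

y ≈ 43.7 mg/L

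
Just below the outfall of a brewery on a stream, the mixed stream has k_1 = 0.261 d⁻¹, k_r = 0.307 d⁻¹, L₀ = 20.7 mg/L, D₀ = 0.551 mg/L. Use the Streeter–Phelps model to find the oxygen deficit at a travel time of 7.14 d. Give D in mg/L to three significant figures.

k_1 L₀/(k_r−k_1) = 0.261×20.7/(0.307−0.261) = 5.403/0.04600 = 117.5 mg/L.
e^(−k_1 t) = e^(−0.261×7.140) = 0.1551; e^(−k_r t) = e^(−0.307×7.140) = 0.1117.
D = 117.5 × (0.1551 − 0.1117) + 0.551 × 0.1117 = 5.101 + 0.06154 = 5.162 mg/L.

D ≈ 5.16 mg/L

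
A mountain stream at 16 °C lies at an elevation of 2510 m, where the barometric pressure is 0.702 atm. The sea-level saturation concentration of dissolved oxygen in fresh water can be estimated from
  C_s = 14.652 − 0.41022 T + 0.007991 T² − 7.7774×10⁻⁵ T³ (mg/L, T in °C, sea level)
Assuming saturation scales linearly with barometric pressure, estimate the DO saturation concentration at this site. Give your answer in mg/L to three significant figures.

At sea level: C_s = 14.652 − 0.41022×16 + 0.007991×16² − 7.7774×10⁻⁵×16³ = 9.816 mg/L.
Pressure correction: C_s' = 9.816 × 0.702 = 6.891 mg/L.

C_s ≈ 6.89 mg/L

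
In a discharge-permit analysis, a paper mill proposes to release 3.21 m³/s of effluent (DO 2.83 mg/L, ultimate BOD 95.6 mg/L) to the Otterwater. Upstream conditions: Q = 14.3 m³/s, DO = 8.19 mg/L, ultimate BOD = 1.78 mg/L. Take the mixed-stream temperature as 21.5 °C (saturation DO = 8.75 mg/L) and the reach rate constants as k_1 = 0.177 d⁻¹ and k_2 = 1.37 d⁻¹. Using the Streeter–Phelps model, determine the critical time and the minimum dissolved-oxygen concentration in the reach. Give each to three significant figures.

Mixed DO = (14.3×8.19 + 3.21×2.83)/(14.3+3.21) = 126.2/17.51 = 7.207 mg/L.
Mixed L₀ = (14.3×1.78 + 3.21×95.6)/(17.51) = 332.3/17.51 = 18.98 mg/L.
Initial deficit D₀ = C_s − DO₀ = 8.75 − 7.207 = 1.543 mg/L.
t_c = (1/1.193) ln[(1.37/0.177)(1 − 1.543×1.193/(0.177×18.98))] = 0.8382 × ln(3.500) = 1.050 d.
D_c = (0.177/1.37) × 18.98 × e^(−0.177×1.050) = 0.1292 × 18.98 × 0.8304 = 2.036 mg/L.
Minimum DO = 8.75 − 2.036 = 6.714 mg/L.

t_c ≈ 1.05 d; minimum DO ≈ 6.71 mg/L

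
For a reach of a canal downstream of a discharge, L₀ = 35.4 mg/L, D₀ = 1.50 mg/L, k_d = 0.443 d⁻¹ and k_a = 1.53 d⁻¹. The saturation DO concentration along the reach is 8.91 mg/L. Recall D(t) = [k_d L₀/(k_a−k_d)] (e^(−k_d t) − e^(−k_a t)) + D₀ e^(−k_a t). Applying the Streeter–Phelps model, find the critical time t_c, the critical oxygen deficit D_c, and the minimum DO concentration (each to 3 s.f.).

t_c = [1/(k_a−k_d)] ln[(k_a/k_d)(1 − D₀(k_a−k_d)/(k_d L₀))]
= [1/(1.53−0.443)] ln[(1.53/0.443)(1 − 1.50×1.087/(0.443×35.4))]
= (1/1.087) ln[3.454 × 0.8960] = 0.9200 × ln(3.095) = 0.9200 × 1.130 = 1.039 d.
D_c = (k_d/k_a) L₀ e^(−k_d t_c) = (0.443/1.53) × 35.4 × e^(−0.443×1.039) = 0.2895 × 35.4 × 0.6310 = 6.468 mg/L.
Minimum DO = C_s − D_c = 8.91 − 6.468 = 2.442 mg/L.

t_c ≈ 1.04 d; D_c ≈ 6.47 mg/L; min DO ≈ 2.44 mg/L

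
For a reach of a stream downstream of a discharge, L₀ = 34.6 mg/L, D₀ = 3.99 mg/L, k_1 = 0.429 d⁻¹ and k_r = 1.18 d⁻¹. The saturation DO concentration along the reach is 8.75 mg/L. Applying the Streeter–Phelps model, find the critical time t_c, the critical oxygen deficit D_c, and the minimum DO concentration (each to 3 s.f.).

With k_r/k_1 = 2.751 and 1 − D₀(k_r−k_1)/(k_1 L₀) = 0.7981,
t_c = ln(2.751 × 0.7981) / (1.18 − 0.429) = ln(2.195) / 0.7510 = 0.7863/0.7510 = 1.047 d.
L(t_c) = L₀ e^(−k_1 t_c) = 34.6 × 0.6382 = 22.08 mg/L, and at the critical point k_r D_c = k_1 L, so D_c = (0.429/1.18) × 22.08 = 8.027 mg/L.
Minimum DO = C_s − D_c = 8.75 − 8.027 = 0.7226 mg/L.

t_c ≈ 1.05 d; D_c ≈ 8.03 mg/L; min DO ≈ 0.723 mg/L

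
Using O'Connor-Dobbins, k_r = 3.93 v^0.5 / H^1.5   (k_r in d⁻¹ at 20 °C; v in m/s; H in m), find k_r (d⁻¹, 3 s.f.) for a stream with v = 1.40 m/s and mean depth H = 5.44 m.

k_r ≈ 0.366 d⁻¹

k_r = 3.93 × 1.40^0.5 / 5.44^1.5 = 3.93 × 1.183 / 12.69 = 0.3665 d⁻¹.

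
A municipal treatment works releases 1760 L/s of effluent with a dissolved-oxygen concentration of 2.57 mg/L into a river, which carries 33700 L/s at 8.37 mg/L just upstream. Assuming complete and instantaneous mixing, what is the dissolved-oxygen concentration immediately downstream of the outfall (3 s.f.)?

Flow-weighted mixing: C = (Q_r C_r + Q_w C_w)/(Q_r + Q_w)
= (33700×8.37 + 1760×2.57)/(33700 + 1760) = 286600/35460 = 8.082 mg/L.

8.08 mg/L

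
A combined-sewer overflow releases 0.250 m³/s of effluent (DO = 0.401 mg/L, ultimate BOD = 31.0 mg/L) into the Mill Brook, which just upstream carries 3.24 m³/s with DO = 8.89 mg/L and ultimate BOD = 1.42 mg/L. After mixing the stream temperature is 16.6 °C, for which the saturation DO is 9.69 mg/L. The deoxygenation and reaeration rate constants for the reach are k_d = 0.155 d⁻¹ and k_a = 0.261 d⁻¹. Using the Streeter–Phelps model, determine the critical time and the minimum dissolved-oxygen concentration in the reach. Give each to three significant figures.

t_c ≈ 1.92 d; minimum DO ≈ 8.13 mg/L

Mixed DO = (3.24×8.89 + 0.250×0.401)/(3.24+0.250) = 28.90/3.490 = 8.282 mg/L.
Mixed L₀ = (3.24×1.42 + 0.250×31.0)/(3.490) = 12.35/3.490 = 3.539 mg/L.
Initial deficit D₀ = C_s − DO₀ = 9.69 − 8.282 = 1.408 mg/L.
t_c = (1/0.1060) ln[(0.261/0.155)(1 − 1.408×0.1060/(0.155×3.539))] = 9.434 × ln(1.226) = 1.920 d.
D_c = (0.155/0.261) × 3.539 × e^(−0.155×1.920) = 0.5939 × 3.539 × 0.7426 = 1.561 mg/L.
Minimum DO = 9.69 − 1.561 = 8.129 mg/L.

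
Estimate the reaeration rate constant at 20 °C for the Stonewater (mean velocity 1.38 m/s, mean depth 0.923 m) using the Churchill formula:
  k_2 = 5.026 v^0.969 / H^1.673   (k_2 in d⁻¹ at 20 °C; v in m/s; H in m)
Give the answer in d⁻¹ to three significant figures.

k_2 = 5.026 × 1.38^0.969 / 0.923^1.673 = 5.026 × 1.366 / 0.8745 = 7.852 d⁻¹.

k_2 ≈ 7.85 d⁻¹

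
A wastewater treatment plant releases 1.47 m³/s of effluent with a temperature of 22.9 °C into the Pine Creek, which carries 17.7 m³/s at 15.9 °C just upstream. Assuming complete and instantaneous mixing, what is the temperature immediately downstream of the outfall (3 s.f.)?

Flow-weighted mixing: C = (Q_r C_r + Q_w C_w)/(Q_r + Q_w)
= (17.7×15.9 + 1.47×22.9)/(17.7 + 1.47) = 315.1/19.17 = 16.44 °C.

16.4 °C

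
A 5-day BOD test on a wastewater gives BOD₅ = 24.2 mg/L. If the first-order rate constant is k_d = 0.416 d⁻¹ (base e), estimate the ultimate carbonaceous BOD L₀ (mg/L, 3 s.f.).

BOD₅ = L₀(1 − e^(−5k_d)) ⇒ L₀ = BOD₅ / (1 − e^(−5×0.416))
= 24.2 / (1 − 0.1249) = 24.2 / 0.8751 = 27.65 mg/L.

L₀ ≈ 27.7 mg/L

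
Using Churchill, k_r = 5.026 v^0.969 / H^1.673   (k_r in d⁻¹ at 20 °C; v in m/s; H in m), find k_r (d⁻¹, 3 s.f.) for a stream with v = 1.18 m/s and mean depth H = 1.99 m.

k_r = 5.026 × 1.18^0.969 / 1.99^1.673 = 5.026 × 1.174 / 3.162 = 1.866 d⁻¹.

k_r ≈ 1.87 d⁻¹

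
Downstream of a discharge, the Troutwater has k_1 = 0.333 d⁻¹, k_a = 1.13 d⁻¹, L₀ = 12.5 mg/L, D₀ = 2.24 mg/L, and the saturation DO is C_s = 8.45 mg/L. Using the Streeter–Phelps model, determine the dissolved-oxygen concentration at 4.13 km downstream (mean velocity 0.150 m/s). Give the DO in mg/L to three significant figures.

Travel time t = x/v = 4.13 km / (0.150 m/s) = 4130 m / 0.150 m/s = 27530 s = 0.3187 d.
k_1 L₀/(k_a−k_1) = 0.333×12.5/(1.13−0.333) = 4.163/0.7970 = 5.223 mg/L.
e^(−k_1 t) = e^(−0.333×0.3187) = 0.8993; e^(−k_a t) = e^(−1.13×0.3187) = 0.6976.
D = 5.223 × (0.8993 − 0.6976) + 2.24 × 0.6976 = 1.053 + 1.563 = 2.616 mg/L.
DO = C_s − D = 8.45 − 2.616 = 5.834 mg/L.

DO ≈ 5.83 mg/L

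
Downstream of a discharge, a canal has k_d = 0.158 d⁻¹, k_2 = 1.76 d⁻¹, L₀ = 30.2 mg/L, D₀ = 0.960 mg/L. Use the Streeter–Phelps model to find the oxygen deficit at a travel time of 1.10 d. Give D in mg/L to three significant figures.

k_d L₀/(k_2−k_d) = 0.158×30.2/(1.76−0.158) = 4.772/1.602 = 2.979 mg/L.
e^(−k_d t) = e^(−0.158×1.100) = 0.8405; e^(−k_2 t) = e^(−1.76×1.100) = 0.1443.
D = 2.979 × (0.8405 − 0.1443) + 0.960 × 0.1443 = 2.074 + 0.1385 = 2.212 mg/L.

D ≈ 2.21 mg/L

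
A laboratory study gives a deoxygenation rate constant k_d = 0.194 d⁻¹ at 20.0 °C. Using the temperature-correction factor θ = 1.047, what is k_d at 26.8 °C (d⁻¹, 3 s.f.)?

k_d(T₂) = k_d(T₁) · θ^(T₂−T₁) = 0.194 × 1.047^(26.8−20.0)
= 0.194 × 1.047^6.80 = 0.194 × 1.367 = 0.2651 d⁻¹.

k_d ≈ 0.265 d⁻¹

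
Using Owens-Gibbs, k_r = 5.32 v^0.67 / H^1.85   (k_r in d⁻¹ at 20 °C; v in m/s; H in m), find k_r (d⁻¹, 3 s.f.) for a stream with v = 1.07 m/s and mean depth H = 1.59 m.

k_r = 5.32 × 1.07^0.67 / 1.59^1.85 = 5.32 × 1.046 / 2.358 = 2.361 d⁻¹.

k_r ≈ 2.36 d⁻¹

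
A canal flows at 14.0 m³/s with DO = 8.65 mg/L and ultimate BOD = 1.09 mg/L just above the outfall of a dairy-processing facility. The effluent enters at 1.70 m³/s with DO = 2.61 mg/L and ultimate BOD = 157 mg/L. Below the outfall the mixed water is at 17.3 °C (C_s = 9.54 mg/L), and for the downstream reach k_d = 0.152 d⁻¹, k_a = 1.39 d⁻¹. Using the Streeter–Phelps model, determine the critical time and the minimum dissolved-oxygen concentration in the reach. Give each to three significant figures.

t_c ≈ 0.816 d; minimum DO ≈ 7.80 mg/L

Mixed DO = (14.0×8.65 + 1.70×2.61)/(14.0+1.70) = 125.5/15.70 = 7.996 mg/L.
Mixed L₀ = (14.0×1.09 + 1.70×157)/(15.70) = 282.2/15.70 = 17.97 mg/L.
Initial deficit D₀ = C_s − DO₀ = 9.54 − 7.996 = 1.544 mg/L.
t_c = (1/1.238) ln[(1.39/0.152)(1 − 1.544×1.238/(0.152×17.97))] = 0.8078 × ln(2.746) = 0.8159 d.
D_c = (0.152/1.39) × 17.97 × e^(−0.152×0.8159) = 0.1094 × 17.97 × 0.8834 = 1.736 mg/L.
Minimum DO = 9.54 − 1.736 = 7.804 mg/L.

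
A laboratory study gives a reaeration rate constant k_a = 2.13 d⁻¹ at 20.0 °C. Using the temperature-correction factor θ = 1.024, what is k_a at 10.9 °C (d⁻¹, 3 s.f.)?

k_a(T₂) = k_a(T₁) · θ^(T₂−T₁) = 2.13 × 1.024^(10.9−20.0)
= 2.13 × 1.024^-9.10 = 2.13 × 0.8059 = 1.717 d⁻¹.

k_a ≈ 1.72 d⁻¹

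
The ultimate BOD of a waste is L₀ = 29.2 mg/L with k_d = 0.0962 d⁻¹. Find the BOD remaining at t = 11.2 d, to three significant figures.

L ≈ 9.94 mg/L

L_t = L₀ e^(−k_d t) = 29.2 × e^(−0.0962×11.2) = 29.2 × 0.3405 = 9.942 mg/L.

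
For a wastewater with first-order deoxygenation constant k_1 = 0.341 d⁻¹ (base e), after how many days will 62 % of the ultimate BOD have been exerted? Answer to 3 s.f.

t ≈ 2.84 d

y/L₀ = 1 − e^(−k_1 t) = 0.62 ⇒ e^(−k_1 t) = 0.380
t = −ln(0.380) / 0.341 = 0.9676 / 0.341 = 2.837 d.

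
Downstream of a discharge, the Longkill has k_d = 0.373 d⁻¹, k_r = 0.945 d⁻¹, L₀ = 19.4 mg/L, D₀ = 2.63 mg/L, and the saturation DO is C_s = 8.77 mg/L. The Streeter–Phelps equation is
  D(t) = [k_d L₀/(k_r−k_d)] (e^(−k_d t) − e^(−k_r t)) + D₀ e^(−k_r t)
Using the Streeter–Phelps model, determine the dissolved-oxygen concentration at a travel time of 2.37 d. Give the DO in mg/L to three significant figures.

DO ≈ 4.61 mg/L

k_d L₀/(k_r−k_d) = 0.373×19.4/(0.945−0.373) = 7.236/0.5720 = 12.65 mg/L.
e^(−k_d t) = e^(−0.373×2.370) = 0.4131; e^(−k_r t) = e^(−0.945×2.370) = 0.1065.
D = 12.65 × (0.4131 − 0.1065) + 2.63 × 0.1065 = 3.879 + 0.2801 = 4.159 mg/L.
DO = C_s − D = 8.77 − 4.159 = 4.611 mg/L.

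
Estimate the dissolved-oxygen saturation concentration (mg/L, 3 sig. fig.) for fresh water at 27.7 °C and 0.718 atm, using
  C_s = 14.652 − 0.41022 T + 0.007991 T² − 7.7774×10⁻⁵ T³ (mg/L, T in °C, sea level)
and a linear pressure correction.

C_s ≈ 5.58 mg/L

At sea level: C_s = 14.652 − 0.41022×27.7 + 0.007991×27.7² − 7.7774×10⁻⁵×27.7³ = 7.767 mg/L.
Pressure correction: C_s' = 7.767 × 0.718 = 5.577 mg/L.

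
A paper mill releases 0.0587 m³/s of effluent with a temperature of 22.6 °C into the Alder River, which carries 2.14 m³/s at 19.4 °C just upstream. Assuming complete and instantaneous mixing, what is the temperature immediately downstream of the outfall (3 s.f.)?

19.5 °C

Flow-weighted mixing: C = (Q_r C_r + Q_w C_w)/(Q_r + Q_w)
= (2.14×19.4 + 0.0587×22.6)/(2.14 + 0.0587) = 42.84/2.199 = 19.49 °C.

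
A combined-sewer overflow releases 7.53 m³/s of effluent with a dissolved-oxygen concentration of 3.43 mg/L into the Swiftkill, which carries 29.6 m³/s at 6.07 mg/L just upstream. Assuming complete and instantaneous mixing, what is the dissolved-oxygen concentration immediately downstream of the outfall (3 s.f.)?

5.53 mg/L

Flow-weighted mixing: C = (Q_r C_r + Q_w C_w)/(Q_r + Q_w)
= (29.6×6.07 + 7.53×3.43)/(29.6 + 7.53) = 205.5/37.13 = 5.535 mg/L.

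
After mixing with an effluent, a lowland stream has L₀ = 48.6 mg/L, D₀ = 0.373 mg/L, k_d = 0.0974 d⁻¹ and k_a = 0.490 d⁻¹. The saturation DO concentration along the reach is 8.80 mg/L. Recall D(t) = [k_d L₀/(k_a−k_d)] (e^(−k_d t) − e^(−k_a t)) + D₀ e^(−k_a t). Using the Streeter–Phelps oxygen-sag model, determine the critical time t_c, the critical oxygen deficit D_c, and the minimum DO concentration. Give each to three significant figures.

t_c = [1/(k_a−k_d)] ln[(k_a/k_d)(1 − D₀(k_a−k_d)/(k_d L₀))]
= [1/(0.490−0.0974)] ln[(0.490/0.0974)(1 − 0.373×0.3926/(0.0974×48.6))]
= (1/0.3926) ln[5.031 × 0.9691] = 2.547 × ln(4.875) = 2.547 × 1.584 = 4.035 d.
D_c = (k_d/k_a) L₀ e^(−k_d t_c) = (0.0974/0.490) × 48.6 × e^(−0.0974×4.035) = 0.1988 × 48.6 × 0.6750 = 6.521 mg/L.
Minimum DO = C_s − D_c = 8.80 − 6.521 = 2.279 mg/L.

t_c ≈ 4.04 d; D_c ≈ 6.52 mg/L; min DO ≈ 2.28 mg/L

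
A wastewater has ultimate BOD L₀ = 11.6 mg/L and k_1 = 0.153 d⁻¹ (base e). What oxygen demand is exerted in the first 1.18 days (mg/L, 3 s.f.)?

y ≈ 1.92 mg/L

y_t = L₀(1 − e^(−k_1 t)) = 11.6 × (1 − e^(−0.153×1.18))
= 11.6 × (1 − 0.8348) = 11.6 × 0.1652 = 1.916 mg/L.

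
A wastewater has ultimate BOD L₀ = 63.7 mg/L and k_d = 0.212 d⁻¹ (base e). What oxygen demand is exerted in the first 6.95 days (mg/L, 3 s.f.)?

y ≈ 49.1 mg/L

y_t = L₀(1 − e^(−k_d t)) = 63.7 × (1 − e^(−0.212×6.95))
= 63.7 × (1 − 0.2291) = 63.7 × 0.7709 = 49.10 mg/L.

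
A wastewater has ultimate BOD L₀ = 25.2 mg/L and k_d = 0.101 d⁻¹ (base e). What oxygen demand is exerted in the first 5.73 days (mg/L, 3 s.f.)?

y_t = L₀(1 − e^(−k_d t)) = 25.2 × (1 − e^(−0.101×5.73))
= 25.2 × (1 − 0.5606) = 25.2 × 0.4394 = 11.07 mg/L.

y ≈ 11.1 mg/L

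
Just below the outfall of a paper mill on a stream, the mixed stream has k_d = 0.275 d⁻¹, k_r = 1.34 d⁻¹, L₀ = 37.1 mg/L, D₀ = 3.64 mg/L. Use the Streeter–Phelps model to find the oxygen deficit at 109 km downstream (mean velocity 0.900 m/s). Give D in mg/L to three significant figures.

Travel time t = x/v = 109 km / (0.900 m/s) = 109000 m / 0.900 m/s = 121100 s = 1.402 d.
k_d L₀/(k_r−k_d) = 0.275×37.1/(1.34−0.275) = 10.20/1.065 = 9.580 mg/L.
e^(−k_d t) = e^(−0.275×1.402) = 0.6801; e^(−k_r t) = e^(−1.34×1.402) = 0.1528.
D = 9.580 × (0.6801 − 0.1528) + 3.64 × 0.1528 = 5.051 + 0.5563 = 5.608 mg/L.

D ≈ 5.61 mg/L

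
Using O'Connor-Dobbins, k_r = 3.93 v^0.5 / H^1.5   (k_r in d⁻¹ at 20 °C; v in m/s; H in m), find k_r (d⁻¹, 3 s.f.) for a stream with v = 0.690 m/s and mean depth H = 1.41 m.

k_r ≈ 1.95 d⁻¹

k_r = 3.93 × 0.690^0.5 / 1.41^1.5 = 3.93 × 0.8307 / 1.674 = 1.950 d⁻¹.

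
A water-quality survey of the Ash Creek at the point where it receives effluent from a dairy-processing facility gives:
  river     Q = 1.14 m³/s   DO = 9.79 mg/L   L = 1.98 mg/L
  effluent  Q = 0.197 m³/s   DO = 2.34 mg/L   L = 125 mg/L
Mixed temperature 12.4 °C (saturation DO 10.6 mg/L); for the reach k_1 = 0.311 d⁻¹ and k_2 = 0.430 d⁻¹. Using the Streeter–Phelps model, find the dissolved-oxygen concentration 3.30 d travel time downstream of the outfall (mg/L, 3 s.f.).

DO ≈ 4.02 mg/L

Mixed DO = (1.14×9.79 + 0.197×2.34)/(1.14+0.197) = 11.62/1.337 = 8.692 mg/L.
Mixed L₀ = (1.14×1.98 + 0.197×125)/(1.337) = 26.88/1.337 = 20.11 mg/L.
Initial deficit D₀ = C_s − DO₀ = 10.6 − 8.692 = 1.908 mg/L.
D(3.30) = [0.311×20.11/(0.430−0.311)](e^(−0.311×3.30) − e^(−0.430×3.30)) + 1.908 e^(−0.430×3.30)
= 52.55 × (0.3583 − 0.2420) + 1.908 × 0.2420 = 6.577 mg/L.
DO = 10.6 − 6.577 = 4.023 mg/L.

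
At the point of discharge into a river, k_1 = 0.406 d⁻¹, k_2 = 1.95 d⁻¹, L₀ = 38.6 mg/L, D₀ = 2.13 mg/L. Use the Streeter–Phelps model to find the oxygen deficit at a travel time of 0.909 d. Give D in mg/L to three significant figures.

D ≈ 5.65 mg/L

k_1 L₀/(k_2−k_1) = 0.406×38.6/(1.95−0.406) = 15.67/1.544 = 10.15 mg/L.
e^(−k_1 t) = e^(−0.406×0.9090) = 0.6914; e^(−k_2 t) = e^(−1.95×0.9090) = 0.1699.
D = 10.15 × (0.6914 − 0.1699) + 2.13 × 0.1699 = 5.293 + 0.3619 = 5.655 mg/L.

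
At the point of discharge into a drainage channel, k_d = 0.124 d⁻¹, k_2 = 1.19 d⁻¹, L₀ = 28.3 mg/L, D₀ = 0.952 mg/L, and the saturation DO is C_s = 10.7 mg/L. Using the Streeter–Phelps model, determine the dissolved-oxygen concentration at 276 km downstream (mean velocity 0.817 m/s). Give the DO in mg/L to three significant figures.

Travel time t = x/v = 276 km / (0.817 m/s) = 276000 m / 0.817 m/s = 337800 s = 3.910 d.
k_d L₀/(k_2−k_d) = 0.124×28.3/(1.19−0.124) = 3.509/1.066 = 3.292 mg/L.
e^(−k_d t) = e^(−0.124×3.910) = 0.6158; e^(−k_2 t) = e^(−1.19×3.910) = 0.009534.
D = 3.292 × (0.6158 − 0.009534) + 0.952 × 0.009534 = 1.996 + 0.009077 = 2.005 mg/L.
DO = C_s − D = 10.7 − 2.005 = 8.695 mg/L.

DO ≈ 8.70 mg/L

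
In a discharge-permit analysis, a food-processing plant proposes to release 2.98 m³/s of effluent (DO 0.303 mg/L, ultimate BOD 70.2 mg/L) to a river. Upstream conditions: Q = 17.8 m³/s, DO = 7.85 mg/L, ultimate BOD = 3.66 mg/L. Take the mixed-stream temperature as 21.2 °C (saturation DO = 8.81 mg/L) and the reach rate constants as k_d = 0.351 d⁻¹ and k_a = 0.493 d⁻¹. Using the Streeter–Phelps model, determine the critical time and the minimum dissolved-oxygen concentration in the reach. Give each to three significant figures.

t_c ≈ 1.94 d; minimum DO ≈ 4.05 mg/L

Mixed DO = (17.8×7.85 + 2.98×0.303)/(17.8+2.98) = 140.6/20.78 = 6.768 mg/L.
Mixed L₀ = (17.8×3.66 + 2.98×70.2)/(20.78) = 274.3/20.78 = 13.20 mg/L.
Initial deficit D₀ = C_s − DO₀ = 8.81 − 6.768 = 2.042 mg/L.
t_c = (1/0.1420) ln[(0.493/0.351)(1 − 2.042×0.1420/(0.351×13.20))] = 7.042 × ln(1.317) = 1.937 d.
D_c = (0.351/0.493) × 13.20 × e^(−0.351×1.937) = 0.7120 × 13.20 × 0.5066 = 4.762 mg/L.
Minimum DO = 8.81 − 4.762 = 4.048 mg/L.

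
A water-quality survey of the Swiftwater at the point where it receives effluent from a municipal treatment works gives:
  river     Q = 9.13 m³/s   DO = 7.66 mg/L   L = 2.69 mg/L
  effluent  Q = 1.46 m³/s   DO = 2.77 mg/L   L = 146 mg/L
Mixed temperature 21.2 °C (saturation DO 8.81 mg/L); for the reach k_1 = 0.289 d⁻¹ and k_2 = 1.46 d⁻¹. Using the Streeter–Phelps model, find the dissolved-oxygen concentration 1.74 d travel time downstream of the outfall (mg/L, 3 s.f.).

DO ≈ 5.75 mg/L

Mixed DO = (9.13×7.66 + 1.46×2.77)/(9.13+1.46) = 73.98/10.59 = 6.986 mg/L.
Mixed L₀ = (9.13×2.69 + 1.46×146)/(10.59) = 237.7/10.59 = 22.45 mg/L.
Initial deficit D₀ = C_s − DO₀ = 8.81 − 6.986 = 1.824 mg/L.
D(1.74) = [0.289×22.45/(1.46−0.289)](e^(−0.289×1.74) − e^(−1.46×1.74)) + 1.824 e^(−1.46×1.74)
= 5.540 × (0.6048 − 0.07883) + 1.824 × 0.07883 = 3.058 mg/L.
DO = 8.81 − 3.058 = 5.752 mg/L.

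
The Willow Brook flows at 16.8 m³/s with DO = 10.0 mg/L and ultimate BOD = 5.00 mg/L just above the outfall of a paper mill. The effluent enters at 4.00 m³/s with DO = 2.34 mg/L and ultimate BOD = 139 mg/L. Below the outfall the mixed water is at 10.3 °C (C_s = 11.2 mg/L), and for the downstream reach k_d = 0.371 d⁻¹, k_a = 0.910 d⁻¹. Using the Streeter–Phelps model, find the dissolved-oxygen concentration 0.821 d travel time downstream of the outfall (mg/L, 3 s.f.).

DO ≈ 4.35 mg/L

Mixed DO = (16.8×10.0 + 4.00×2.34)/(16.8+4.00) = 177.4/20.80 = 8.527 mg/L.
Mixed L₀ = (16.8×5.00 + 4.00×139)/(20.80) = 640.0/20.80 = 30.77 mg/L.
Initial deficit D₀ = C_s − DO₀ = 11.2 − 8.527 = 2.673 mg/L.
D(0.821) = [0.371×30.77/(0.910−0.371)](e^(−0.371×0.821) − e^(−0.910×0.821)) + 2.673 e^(−0.910×0.821)
= 21.18 × (0.7374 − 0.4737) + 2.673 × 0.4737 = 6.851 mg/L.
DO = 11.2 − 6.851 = 4.349 mg/L.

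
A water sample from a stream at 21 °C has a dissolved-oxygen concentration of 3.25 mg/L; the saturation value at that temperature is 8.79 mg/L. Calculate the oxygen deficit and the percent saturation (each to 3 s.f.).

D ≈ 5.54 mg/L; 37.0 % saturation

D = C_s − C = 8.79 − 3.25 = 5.54 mg/L.
% saturation = 3.25/8.79 × 100 = 37.0 %.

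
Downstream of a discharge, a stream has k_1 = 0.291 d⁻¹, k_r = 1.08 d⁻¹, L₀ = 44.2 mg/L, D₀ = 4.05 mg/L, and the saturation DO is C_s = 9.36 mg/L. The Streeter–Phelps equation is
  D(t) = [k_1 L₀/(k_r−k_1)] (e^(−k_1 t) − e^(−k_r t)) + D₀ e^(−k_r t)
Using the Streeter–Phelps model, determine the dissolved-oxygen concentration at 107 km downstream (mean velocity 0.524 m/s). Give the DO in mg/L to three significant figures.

Travel time t = x/v = 107 km / (0.524 m/s) = 107000 m / 0.524 m/s = 204200 s = 2.363 d.
k_1 L₀/(k_r−k_1) = 0.291×44.2/(1.08−0.291) = 12.86/0.7890 = 16.30 mg/L.
e^(−k_1 t) = e^(−0.291×2.363) = 0.5027; e^(−k_r t) = e^(−1.08×2.363) = 0.07789.
D = 16.30 × (0.5027 − 0.07789) + 4.05 × 0.07789 = 6.925 + 0.3154 = 7.241 mg/L.
DO = C_s − D = 9.36 − 7.241 = 2.119 mg/L.

DO ≈ 2.12 mg/L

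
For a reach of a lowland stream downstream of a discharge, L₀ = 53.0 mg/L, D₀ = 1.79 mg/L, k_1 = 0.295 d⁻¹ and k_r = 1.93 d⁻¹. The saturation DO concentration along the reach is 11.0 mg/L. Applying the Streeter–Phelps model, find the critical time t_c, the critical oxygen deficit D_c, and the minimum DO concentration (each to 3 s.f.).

At the critical point dD/dt = 0, so k_1 L₀ e^(−k_1 t) = k_r D. Substituting D(t) from the Streeter–Phelps equation and solving for t gives
t_c = ln[(k_r/k_1)(1 − D₀(k_r−k_1)/(k_1 L₀))] / (k_r−k_1).
Here k_r−k_1 = 1.635 d⁻¹ and 1 − D₀(k_r−k_1)/(k_1 L₀) = 1 − 1.79×1.635/(0.295×53.0) = 0.8128, so
t_c = ln(6.542 × 0.8128) / 1.635 = 1.671 / 1.635 = 1.022 d.
L(t_c) = L₀ e^(−k_1 t_c) = 53.0 × 0.7397 = 39.20 mg/L, and at the critical point k_r D_c = k_1 L, so D_c = (0.295/1.93) × 39.20 = 5.992 mg/L.
Minimum DO = C_s − D_c = 11.0 − 5.992 = 5.008 mg/L.

t_c ≈ 1.02 d; D_c ≈ 5.99 mg/L; min DO ≈ 5.01 mg/L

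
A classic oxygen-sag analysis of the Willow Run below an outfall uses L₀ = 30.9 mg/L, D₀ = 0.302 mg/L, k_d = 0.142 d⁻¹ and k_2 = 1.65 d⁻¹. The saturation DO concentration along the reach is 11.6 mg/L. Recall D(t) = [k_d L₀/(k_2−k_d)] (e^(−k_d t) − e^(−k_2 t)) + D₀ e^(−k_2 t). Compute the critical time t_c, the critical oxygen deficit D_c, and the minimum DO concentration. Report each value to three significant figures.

t_c = [1/(k_2−k_d)] ln[(k_2/k_d)(1 − D₀(k_2−k_d)/(k_d L₀))]
= [1/(1.65−0.142)] ln[(1.65/0.142)(1 − 0.302×1.508/(0.142×30.9))]
= (1/1.508) ln[11.62 × 0.8962] = 0.6631 × ln(10.41) = 0.6631 × 2.343 = 1.554 d.
L(t_c) = L₀ e^(−k_d t_c) = 30.9 × 0.8020 = 24.78 mg/L, and at the critical point k_2 D_c = k_d L, so D_c = (0.142/1.65) × 24.78 = 2.133 mg/L.
Minimum DO = C_s − D_c = 11.6 − 2.133 = 9.467 mg/L.

t_c ≈ 1.55 d; D_c ≈ 2.13 mg/L; min DO ≈ 9.47 mg/L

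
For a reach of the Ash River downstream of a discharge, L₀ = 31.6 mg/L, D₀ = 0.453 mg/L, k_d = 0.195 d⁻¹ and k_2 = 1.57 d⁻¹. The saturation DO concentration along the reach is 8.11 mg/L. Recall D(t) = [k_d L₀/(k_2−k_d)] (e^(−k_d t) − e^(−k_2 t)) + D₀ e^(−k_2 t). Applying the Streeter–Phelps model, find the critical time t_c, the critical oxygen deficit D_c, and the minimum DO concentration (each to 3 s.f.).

t_c ≈ 1.44 d; D_c ≈ 2.96 mg/L; min DO ≈ 5.15 mg/L

With k_2/k_d = 8.051 and 1 − D₀(k_2−k_d)/(k_d L₀) = 0.8989,
t_c = ln(8.051 × 0.8989) / (1.57 − 0.195) = ln(7.237) / 1.375 = 1.979/1.375 = 1.439 d.
D_c = (k_d/k_2) L₀ e^(−k_d t_c) = (0.195/1.57) × 31.6 × e^(−0.195×1.439) = 0.1242 × 31.6 × 0.7553 = 2.964 mg/L.
Minimum DO = C_s − D_c = 8.11 − 2.964 = 5.146 mg/L.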